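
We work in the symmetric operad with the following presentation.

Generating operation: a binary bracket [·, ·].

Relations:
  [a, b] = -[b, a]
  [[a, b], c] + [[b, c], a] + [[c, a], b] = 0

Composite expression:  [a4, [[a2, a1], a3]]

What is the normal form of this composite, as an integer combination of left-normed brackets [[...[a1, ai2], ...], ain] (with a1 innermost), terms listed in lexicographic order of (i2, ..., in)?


In the tensor algebra, words opening a1 carry the a1-anchored form.
Composite bracket: [a4, [[a2, a1], a3]]
The bracket unfolds into 8 signed words via [a, b] = ab - ba (2^3 = 8).
Only words starting with a1 matter:
  a1a2a3a4 (sign +1) contributes +[[[a1, a2], a3], a4]

[[[a1, a2], a3], a4]


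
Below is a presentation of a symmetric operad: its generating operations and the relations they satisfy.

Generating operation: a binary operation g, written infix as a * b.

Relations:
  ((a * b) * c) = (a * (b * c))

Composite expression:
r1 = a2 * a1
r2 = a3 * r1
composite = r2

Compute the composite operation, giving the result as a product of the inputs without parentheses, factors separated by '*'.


a3 * a2 * a1

Associativity of g dissolves the nesting; only the a-input order survives.
(a2 * a1) spells out as a2 * a1
(a3 * (a2 * a1)) spells out as a3 * a2 * a1


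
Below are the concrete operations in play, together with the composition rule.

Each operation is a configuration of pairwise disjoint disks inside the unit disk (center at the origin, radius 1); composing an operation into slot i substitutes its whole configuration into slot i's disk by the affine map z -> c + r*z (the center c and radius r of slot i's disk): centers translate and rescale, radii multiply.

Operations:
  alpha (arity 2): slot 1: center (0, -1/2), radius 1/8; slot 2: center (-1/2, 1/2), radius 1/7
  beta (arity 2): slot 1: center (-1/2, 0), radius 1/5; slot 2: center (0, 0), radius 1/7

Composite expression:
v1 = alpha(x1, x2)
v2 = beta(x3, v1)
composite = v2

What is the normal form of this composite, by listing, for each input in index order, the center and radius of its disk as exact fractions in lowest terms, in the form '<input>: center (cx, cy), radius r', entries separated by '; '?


Follow each x-input down from beta: c' goes to c + r*c', radius to r*r'.
for x3, the 1-step affine chain lands on center (-1/2, 0), radius 1/5
for x1, the 2-step affine chain lands on center (0, -1/14), radius 1/56
for x2, the 2-step affine chain lands on center (-1/14, 1/14), radius 1/49

x1: center (0, -1/14), radius 1/56; x2: center (-1/14, 1/14), radius 1/49; x3: center (-1/2, 0), radius 1/5


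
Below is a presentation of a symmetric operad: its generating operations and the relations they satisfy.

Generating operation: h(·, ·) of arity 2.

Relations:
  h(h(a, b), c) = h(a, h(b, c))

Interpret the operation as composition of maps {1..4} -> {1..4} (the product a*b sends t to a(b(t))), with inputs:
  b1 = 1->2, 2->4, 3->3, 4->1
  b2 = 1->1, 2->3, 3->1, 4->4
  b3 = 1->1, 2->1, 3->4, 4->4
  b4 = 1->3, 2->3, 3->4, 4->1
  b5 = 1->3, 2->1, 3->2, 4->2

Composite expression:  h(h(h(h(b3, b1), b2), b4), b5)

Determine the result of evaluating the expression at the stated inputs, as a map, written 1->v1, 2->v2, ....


1->1, 2->1, 3->1, 4->1

h(b3, b1) = 1->1, 2->4, 3->4, 4->1
h(h(b3, b1), b2) = 1->1, 2->4, 3->1, 4->1
h(h(h(b3, b1), b2), b4) = 1->1, 2->1, 3->1, 4->1
h(h(h(h(b3, b1), b2), b4), b5) = 1->1, 2->1, 3->1, 4->1


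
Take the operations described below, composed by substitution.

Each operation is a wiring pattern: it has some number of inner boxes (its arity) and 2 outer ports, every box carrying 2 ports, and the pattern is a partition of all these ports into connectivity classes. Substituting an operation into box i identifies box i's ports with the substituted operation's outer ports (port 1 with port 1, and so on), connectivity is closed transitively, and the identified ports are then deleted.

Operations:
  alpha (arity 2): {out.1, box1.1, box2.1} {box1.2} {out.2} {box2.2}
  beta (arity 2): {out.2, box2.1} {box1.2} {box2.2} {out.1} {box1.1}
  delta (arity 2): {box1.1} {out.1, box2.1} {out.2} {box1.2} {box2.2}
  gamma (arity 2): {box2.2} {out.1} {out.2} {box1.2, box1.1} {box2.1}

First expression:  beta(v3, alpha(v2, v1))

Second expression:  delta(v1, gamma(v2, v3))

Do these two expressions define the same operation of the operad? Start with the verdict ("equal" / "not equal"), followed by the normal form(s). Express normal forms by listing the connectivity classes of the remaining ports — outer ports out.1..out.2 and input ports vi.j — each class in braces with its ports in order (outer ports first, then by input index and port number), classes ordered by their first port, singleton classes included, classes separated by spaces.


In normal form, the first expression is {out.1} {out.2, v1.1, v2.1} {v1.2} {v2.2} {v3.1} {v3.2}
In normal form, the second expression is {out.1} {out.2} {v1.1} {v1.2} {v2.1, v2.2} {v3.1} {v3.2}
Distinct normal forms: not equal.

not equal; the first gives {out.1} {out.2, v1.1, v2.1} {v1.2} {v2.2} {v3.1} {v3.2} and the second {out.1} {out.2} {v1.1} {v1.2} {v2.1, v2.2} {v3.1} {v3.2}


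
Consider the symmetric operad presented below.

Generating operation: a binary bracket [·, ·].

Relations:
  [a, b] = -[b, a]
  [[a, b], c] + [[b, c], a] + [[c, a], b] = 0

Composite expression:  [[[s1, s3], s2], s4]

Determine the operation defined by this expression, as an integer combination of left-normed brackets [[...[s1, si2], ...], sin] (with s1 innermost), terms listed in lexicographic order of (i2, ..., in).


[[[s1, s3], s2], s4]


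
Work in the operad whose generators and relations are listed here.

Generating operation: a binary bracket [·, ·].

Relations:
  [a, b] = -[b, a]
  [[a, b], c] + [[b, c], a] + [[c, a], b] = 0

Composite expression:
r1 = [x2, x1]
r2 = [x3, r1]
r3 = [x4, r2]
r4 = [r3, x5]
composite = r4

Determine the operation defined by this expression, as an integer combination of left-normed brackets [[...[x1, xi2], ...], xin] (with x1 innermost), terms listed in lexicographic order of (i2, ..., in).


-[[[[x1, x2], x3], x4], x5]

Skip Jacobi rewriting: expand, keep x1-initial words, read off terms.
Composite bracket: [[x4, [x3, [x2, x1]]], x5]
Expanding via [a, b] = ab - ba: 16 signed words (2^4 = 16).
Only words starting with x1 matter:
  x1x2x3x4x5 appears with sign -1, giving the term -[[[[x1, x2], x3], x4], x5]


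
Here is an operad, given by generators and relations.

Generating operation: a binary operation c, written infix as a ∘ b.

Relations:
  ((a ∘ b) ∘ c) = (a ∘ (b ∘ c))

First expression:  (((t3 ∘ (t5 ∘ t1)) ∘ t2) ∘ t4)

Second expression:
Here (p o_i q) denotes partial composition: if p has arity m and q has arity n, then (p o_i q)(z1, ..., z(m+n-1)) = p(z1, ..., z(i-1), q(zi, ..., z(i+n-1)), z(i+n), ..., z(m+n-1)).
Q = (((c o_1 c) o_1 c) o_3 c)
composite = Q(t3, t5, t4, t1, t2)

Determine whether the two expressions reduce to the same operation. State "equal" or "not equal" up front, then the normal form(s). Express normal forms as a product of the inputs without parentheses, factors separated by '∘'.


In normal form, the first expression is t3 ∘ t5 ∘ t1 ∘ t2 ∘ t4
In normal form, the second expression is t3 ∘ t5 ∘ t4 ∘ t1 ∘ t2
No match — not equal.

not equal; first: t3 ∘ t5 ∘ t1 ∘ t2 ∘ t4; second: t3 ∘ t5 ∘ t4 ∘ t1 ∘ t2


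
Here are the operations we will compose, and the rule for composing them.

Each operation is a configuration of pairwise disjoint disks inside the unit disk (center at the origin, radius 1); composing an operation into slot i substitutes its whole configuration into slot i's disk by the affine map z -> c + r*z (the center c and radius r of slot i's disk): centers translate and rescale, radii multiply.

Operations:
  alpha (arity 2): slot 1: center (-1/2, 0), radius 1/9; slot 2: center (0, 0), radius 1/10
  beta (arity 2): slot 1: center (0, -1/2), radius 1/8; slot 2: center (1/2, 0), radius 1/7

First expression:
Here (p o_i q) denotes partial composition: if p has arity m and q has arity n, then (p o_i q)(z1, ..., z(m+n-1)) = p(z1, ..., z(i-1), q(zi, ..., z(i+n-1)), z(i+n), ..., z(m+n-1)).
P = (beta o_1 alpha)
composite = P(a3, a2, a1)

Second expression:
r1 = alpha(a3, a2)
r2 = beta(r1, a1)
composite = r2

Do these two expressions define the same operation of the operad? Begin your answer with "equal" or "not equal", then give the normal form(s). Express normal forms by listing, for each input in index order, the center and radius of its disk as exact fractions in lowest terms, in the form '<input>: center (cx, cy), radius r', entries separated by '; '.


equal — both sides give a1: center (1/2, 0), radius 1/7; a2: center (0, -1/2), radius 1/80; a3: center (-1/16, -1/2), radius 1/72

The first composite normalizes to a1: center (1/2, 0), radius 1/7; a2: center (0, -1/2), radius 1/80; a3: center (-1/16, -1/2), radius 1/72
The second composite normalizes to a1: center (1/2, 0), radius 1/7; a2: center (0, -1/2), radius 1/80; a3: center (-1/16, -1/2), radius 1/72
One common form — equal.


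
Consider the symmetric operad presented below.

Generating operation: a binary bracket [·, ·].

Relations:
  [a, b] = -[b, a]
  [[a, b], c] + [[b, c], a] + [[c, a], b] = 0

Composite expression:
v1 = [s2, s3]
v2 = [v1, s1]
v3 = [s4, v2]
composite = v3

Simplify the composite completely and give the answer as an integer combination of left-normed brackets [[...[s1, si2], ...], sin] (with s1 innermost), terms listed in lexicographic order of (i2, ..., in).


[[[s1, s2], s3], s4] - [[[s1, s3], s2], s4]

Skip Jacobi rewriting: expand, keep s1-initial words, read off terms.
Composite bracket: [s4, [[s2, s3], s1]]
The bracket unfolds into 8 signed words via [a, b] = ab - ba (2^3 = 8).
Keep just the words that open with s1:
  word s1s2s3s4 has sign +1, contributing +[[[s1, s2], s3], s4]
  word s1s3s2s4 has sign -1, contributing -[[[s1, s3], s2], s4]


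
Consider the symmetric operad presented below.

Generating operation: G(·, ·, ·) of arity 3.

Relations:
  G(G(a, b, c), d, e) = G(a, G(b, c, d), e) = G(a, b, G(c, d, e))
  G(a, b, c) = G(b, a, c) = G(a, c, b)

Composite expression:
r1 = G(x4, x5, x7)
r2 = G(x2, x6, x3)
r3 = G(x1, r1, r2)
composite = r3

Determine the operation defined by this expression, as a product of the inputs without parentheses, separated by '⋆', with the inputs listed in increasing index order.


x1 ⋆ x2 ⋆ x3 ⋆ x4 ⋆ x5 ⋆ x6 ⋆ x7

Any arrangement under G is one operation, so sort the x-inputs.
G(x4, x5, x7) spells out as x4 ⋆ x5 ⋆ x7
G(x2, x6, x3) spells out as x2 ⋆ x6 ⋆ x3
G(x1, G(x4, x5, x7), G(x2, x6, x3)) spells out as x1 ⋆ x4 ⋆ x5 ⋆ x7 ⋆ x2 ⋆ x6 ⋆ x3
the factors in increasing index order: x1 ⋆ x2 ⋆ x3 ⋆ x4 ⋆ x5 ⋆ x6 ⋆ x7


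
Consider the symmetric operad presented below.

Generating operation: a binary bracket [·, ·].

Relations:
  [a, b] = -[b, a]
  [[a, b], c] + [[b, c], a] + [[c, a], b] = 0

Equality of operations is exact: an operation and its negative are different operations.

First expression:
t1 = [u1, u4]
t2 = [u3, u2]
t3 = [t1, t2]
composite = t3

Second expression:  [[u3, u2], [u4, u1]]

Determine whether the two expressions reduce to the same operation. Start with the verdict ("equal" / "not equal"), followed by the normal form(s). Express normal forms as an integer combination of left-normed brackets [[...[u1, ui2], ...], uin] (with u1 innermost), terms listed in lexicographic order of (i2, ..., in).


equal: each reduces to -[[[u1, u4], u2], u3] + [[[u1, u4], u3], u2]


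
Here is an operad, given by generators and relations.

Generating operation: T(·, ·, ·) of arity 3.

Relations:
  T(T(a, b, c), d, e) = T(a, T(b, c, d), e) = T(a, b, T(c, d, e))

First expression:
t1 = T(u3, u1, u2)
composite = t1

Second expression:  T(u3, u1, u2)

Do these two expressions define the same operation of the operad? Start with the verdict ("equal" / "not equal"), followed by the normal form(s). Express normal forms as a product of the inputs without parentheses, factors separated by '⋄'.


equal; the common form is u3 ⋄ u1 ⋄ u2


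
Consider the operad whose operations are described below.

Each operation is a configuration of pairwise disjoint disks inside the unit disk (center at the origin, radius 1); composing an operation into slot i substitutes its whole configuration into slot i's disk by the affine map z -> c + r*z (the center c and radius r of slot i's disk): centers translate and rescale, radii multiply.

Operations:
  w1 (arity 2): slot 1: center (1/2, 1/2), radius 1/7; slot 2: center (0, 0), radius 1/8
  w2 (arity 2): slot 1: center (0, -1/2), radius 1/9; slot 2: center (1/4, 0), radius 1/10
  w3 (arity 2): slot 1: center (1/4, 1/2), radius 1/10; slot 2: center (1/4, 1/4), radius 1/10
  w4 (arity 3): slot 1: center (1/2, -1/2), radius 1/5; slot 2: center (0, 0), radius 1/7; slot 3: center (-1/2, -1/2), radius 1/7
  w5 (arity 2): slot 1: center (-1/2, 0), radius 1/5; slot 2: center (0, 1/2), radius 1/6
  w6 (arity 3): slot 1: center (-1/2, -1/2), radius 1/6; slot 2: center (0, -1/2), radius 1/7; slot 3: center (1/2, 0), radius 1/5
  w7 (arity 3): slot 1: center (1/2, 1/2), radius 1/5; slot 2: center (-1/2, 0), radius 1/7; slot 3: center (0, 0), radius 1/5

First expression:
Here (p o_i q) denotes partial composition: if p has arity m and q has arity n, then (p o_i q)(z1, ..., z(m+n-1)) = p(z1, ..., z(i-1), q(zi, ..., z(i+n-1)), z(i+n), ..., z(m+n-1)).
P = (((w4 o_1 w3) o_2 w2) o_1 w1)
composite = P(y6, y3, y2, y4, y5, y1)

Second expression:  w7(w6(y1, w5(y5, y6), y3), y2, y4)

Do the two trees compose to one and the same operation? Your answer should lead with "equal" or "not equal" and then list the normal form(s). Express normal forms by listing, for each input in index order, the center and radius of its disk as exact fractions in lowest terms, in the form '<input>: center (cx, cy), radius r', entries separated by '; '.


not equal; the first gives y1: center (-1/2, -1/2), radius 1/7; y2: center (11/20, -23/50), radius 1/450; y3: center (11/20, -2/5), radius 1/400; y4: center (111/200, -9/20), radius 1/500; y5: center (0, 0), radius 1/7; y6: center (14/25, -39/100), radius 1/350 and the second y1: center (2/5, 2/5), radius 1/30; y2: center (-1/2, 0), radius 1/7; y3: center (3/5, 1/2), radius 1/25; y4: center (0, 0), radius 1/5; y5: center (17/35, 2/5), radius 1/175; y6: center (1/2, 29/70), radius 1/210

Reducing the first expression gives y1: center (-1/2, -1/2), radius 1/7; y2: center (11/20, -23/50), radius 1/450; y3: center (11/20, -2/5), radius 1/400; y4: center (111/200, -9/20), radius 1/500; y5: center (0, 0), radius 1/7; y6: center (14/25, -39/100), radius 1/350
Reducing the second expression gives y1: center (2/5, 2/5), radius 1/30; y2: center (-1/2, 0), radius 1/7; y3: center (3/5, 1/2), radius 1/25; y4: center (0, 0), radius 1/5; y5: center (17/35, 2/5), radius 1/175; y6: center (1/2, 29/70), radius 1/210
Distinct normal forms: not equal.


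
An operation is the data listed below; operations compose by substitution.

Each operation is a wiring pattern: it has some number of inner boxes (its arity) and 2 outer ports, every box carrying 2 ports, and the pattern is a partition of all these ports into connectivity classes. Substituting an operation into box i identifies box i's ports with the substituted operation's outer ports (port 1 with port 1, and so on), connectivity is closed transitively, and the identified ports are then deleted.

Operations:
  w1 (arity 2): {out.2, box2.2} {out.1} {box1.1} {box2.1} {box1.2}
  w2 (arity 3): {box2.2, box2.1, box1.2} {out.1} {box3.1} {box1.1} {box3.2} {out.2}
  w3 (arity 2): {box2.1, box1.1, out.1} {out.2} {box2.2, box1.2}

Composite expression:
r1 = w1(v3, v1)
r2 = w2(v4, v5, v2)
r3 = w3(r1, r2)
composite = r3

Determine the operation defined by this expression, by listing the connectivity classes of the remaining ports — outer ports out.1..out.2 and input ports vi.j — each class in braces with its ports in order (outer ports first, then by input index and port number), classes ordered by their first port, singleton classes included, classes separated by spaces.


{out.1} {out.2} {v1.1} {v1.2} {v2.1} {v2.2} {v3.1} {v3.2} {v4.1} {v4.2, v5.1, v5.2}

Substituting into w3 glues patterns; closure does the rest.
the subtree at w1 composes to {out.1} {out.2, v1.2} {v1.1} {v3.1} {v3.2} on (v3, v1); out.j = own outer ports
the subtree at w2 composes to {out.1} {out.2} {v2.1} {v2.2} {v4.1} {v4.2, v5.1, v5.2} on (v4, v5, v2); out.j = own outer ports
the subtree at w3 composes to {out.1} {out.2} {v1.1} {v1.2} {v2.1} {v2.2} {v3.1} {v3.2} {v4.1} {v4.2, v5.1, v5.2} on (v3, v1, v4, v5, v2); out.j = own outer ports


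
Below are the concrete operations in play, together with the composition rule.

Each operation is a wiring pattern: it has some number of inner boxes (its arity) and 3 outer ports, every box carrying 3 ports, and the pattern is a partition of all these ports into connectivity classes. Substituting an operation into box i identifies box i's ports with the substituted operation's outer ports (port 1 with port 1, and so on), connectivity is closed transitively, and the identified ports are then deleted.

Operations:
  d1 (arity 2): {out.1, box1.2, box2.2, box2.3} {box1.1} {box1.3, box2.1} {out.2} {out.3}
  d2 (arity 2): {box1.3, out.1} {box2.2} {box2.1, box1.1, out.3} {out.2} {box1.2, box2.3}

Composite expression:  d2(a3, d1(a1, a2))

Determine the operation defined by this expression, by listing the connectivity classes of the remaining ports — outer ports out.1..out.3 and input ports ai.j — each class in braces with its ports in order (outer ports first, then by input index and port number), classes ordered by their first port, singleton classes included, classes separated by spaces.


{out.1, a3.3} {out.2} {out.3, a1.2, a2.2, a2.3, a3.1} {a1.1} {a1.3, a2.1} {a3.2}


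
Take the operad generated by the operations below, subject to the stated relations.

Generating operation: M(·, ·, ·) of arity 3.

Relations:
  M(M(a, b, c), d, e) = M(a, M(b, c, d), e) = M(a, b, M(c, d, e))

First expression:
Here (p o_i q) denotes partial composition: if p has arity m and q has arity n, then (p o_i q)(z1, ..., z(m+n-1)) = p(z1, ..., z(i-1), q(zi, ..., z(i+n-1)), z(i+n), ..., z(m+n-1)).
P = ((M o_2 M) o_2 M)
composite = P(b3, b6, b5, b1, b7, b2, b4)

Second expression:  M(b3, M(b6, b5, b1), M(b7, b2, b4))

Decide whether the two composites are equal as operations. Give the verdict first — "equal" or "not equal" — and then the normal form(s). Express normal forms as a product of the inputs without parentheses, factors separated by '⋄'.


equal — both sides give b3 ⋄ b6 ⋄ b5 ⋄ b1 ⋄ b7 ⋄ b2 ⋄ b4


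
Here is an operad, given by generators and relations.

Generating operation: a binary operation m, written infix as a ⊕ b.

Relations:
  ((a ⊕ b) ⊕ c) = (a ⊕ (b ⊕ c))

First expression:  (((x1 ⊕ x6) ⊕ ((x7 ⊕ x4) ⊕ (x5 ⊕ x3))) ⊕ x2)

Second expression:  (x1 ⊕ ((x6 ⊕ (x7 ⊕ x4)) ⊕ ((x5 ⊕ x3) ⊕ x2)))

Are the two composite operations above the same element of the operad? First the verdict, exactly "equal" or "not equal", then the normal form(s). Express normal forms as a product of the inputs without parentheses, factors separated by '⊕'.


The first expression reduces to x1 ⊕ x6 ⊕ x7 ⊕ x4 ⊕ x5 ⊕ x3 ⊕ x2
The second expression reduces to x1 ⊕ x6 ⊕ x7 ⊕ x4 ⊕ x5 ⊕ x3 ⊕ x2
Identical normal forms: equal.

equal — both sides give x1 ⊕ x6 ⊕ x7 ⊕ x4 ⊕ x5 ⊕ x3 ⊕ x2


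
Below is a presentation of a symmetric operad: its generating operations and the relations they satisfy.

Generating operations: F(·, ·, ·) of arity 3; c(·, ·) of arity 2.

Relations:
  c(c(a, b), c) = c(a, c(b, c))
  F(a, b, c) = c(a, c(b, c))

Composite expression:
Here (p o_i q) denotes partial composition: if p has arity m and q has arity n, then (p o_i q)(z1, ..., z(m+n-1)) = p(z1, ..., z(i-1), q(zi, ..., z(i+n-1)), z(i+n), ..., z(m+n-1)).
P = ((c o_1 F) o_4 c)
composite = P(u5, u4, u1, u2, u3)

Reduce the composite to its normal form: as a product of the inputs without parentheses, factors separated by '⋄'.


Every regrouping of c is equal, so read the u-inputs in written order.
F(u5, u4, u1) spells out as u5 ⋄ u4 ⋄ u1
c(u2, u3) spells out as u2 ⋄ u3
c(F(u5, u4, u1), c(u2, u3)) spells out as u5 ⋄ u4 ⋄ u1 ⋄ u2 ⋄ u3

u5 ⋄ u4 ⋄ u1 ⋄ u2 ⋄ u3


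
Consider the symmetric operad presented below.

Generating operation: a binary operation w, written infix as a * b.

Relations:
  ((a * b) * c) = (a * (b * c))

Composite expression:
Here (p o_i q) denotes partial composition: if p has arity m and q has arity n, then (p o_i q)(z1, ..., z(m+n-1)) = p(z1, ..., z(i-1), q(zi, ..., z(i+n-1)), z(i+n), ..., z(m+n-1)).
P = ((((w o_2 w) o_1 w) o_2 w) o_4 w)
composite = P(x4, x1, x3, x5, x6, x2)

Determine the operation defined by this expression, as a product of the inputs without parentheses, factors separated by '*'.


x4 * x1 * x3 * x5 * x6 * x2

Associativity of w dissolves the nesting; only the x-input order survives.
(x1 * x3) spells out as x1 * x3
(x4 * (x1 * x3)) spells out as x4 * x1 * x3
(x5 * x6) spells out as x5 * x6
((x5 * x6) * x2) spells out as x5 * x6 * x2
((x4 * (x1 * x3)) * ((x5 * x6) * x2)) spells out as x4 * x1 * x3 * x5 * x6 * x2


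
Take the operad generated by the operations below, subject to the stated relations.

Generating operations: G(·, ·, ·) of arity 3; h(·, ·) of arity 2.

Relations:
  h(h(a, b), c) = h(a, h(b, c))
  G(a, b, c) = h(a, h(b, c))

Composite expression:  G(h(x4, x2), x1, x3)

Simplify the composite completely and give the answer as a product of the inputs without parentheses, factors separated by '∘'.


x4 ∘ x2 ∘ x1 ∘ x3

Every regrouping of G is equal, so read the x-inputs in written order.
h(x4, x2) reduces to x4 ∘ x2
G(h(x4, x2), x1, x3) reduces to x4 ∘ x2 ∘ x1 ∘ x3


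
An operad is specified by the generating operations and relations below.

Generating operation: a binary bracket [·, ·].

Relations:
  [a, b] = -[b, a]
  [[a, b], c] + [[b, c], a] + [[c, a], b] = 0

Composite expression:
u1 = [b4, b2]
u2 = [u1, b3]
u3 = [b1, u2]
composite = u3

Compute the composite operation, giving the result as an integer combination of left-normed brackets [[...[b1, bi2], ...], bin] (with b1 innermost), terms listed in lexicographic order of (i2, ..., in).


A multilinear Lie element is pinned by b1-initial words (b1 innermost).
Composite bracket: [b1, [[b4, b2], b3]]
Applying ab - ba throughout gives 8 signed words (2^3 = 8).
Coefficients come from the b1-initial words:
  b1b2b4b3 (sign -1) contributes -[[[b1, b2], b4], b3]
  b1b3b2b4 (sign +1) contributes +[[[b1, b3], b2], b4]
  b1b3b4b2 (sign -1) contributes -[[[b1, b3], b4], b2]
  b1b4b2b3 (sign +1) contributes +[[[b1, b4], b2], b3]

-[[[b1, b2], b4], b3] + [[[b1, b3], b2], b4] - [[[b1, b3], b4], b2] + [[[b1, b4], b2], b3]


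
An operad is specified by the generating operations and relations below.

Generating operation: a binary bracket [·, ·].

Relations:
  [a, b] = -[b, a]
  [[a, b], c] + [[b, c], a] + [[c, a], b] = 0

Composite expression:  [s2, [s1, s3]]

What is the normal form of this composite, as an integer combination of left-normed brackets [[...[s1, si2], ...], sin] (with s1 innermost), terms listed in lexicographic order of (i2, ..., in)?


-[[s1, s3], s2]

Skip Jacobi rewriting: expand, keep s1-initial words, read off terms.
Composite bracket: [s2, [s1, s3]]
Each bracket splits as ab - ba, giving 4 signed words (2^2 = 4).
Words beginning with s1 determine it all:
  from s1s3s2, sign -1: term -[[s1, s3], s2]


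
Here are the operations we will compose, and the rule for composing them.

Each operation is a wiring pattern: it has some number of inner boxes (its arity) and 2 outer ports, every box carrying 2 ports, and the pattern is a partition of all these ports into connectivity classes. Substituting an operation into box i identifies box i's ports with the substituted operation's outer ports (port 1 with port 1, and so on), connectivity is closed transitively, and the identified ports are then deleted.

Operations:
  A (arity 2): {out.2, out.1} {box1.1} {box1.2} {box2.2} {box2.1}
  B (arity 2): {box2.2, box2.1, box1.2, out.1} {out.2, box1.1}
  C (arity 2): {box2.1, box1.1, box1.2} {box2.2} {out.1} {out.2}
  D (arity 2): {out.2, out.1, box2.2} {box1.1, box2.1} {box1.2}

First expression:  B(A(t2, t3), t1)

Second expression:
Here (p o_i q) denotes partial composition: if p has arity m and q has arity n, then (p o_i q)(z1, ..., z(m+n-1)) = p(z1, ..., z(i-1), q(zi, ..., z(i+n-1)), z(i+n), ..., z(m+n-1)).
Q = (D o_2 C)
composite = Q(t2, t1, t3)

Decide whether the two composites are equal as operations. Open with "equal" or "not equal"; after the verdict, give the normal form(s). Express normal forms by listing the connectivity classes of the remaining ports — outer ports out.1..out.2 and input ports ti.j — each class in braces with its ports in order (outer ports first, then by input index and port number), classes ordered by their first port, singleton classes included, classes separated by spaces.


not equal — first {out.1, out.2, t1.1, t1.2} {t2.1} {t2.2} {t3.1} {t3.2}, second {out.1, out.2} {t1.1, t1.2, t3.1} {t2.1} {t2.2} {t3.2}

Normal form of the first expression: {out.1, out.2, t1.1, t1.2} {t2.1} {t2.2} {t3.1} {t3.2}
Normal form of the second expression: {out.1, out.2} {t1.1, t1.2, t3.1} {t2.1} {t2.2} {t3.2}
The normal forms differ: not equal.


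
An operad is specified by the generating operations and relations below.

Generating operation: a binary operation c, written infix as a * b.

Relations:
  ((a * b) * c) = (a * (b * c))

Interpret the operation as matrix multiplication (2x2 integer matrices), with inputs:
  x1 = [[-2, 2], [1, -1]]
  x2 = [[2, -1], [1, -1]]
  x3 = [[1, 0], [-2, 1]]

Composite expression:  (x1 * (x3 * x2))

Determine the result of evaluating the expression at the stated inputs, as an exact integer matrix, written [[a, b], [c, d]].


(x3 * x2) = [[2, -1], [-3, 1]]
(x1 * (x3 * x2)) = [[-10, 4], [5, -2]]

[[-10, 4], [5, -2]]


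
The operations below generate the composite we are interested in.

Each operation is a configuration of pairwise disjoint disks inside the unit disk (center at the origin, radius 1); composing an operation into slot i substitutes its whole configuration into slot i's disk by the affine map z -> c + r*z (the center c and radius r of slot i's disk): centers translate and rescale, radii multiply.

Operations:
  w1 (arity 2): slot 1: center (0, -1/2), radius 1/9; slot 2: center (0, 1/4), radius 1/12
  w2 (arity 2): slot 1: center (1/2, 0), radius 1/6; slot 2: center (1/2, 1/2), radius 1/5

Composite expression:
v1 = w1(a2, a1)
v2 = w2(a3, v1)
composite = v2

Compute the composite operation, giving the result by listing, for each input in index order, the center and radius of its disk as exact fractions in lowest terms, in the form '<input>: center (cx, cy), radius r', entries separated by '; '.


Each a-disk chains the slot maps above it in w2; radii multiply.
a3 passes through 1 substitution, ending at center (1/2, 0), radius 1/6
a2 passes through 2 substitutions, ending at center (1/2, 2/5), radius 1/45
a1 passes through 2 substitutions, ending at center (1/2, 11/20), radius 1/60

a1: center (1/2, 11/20), radius 1/60; a2: center (1/2, 2/5), radius 1/45; a3: center (1/2, 0), radius 1/6


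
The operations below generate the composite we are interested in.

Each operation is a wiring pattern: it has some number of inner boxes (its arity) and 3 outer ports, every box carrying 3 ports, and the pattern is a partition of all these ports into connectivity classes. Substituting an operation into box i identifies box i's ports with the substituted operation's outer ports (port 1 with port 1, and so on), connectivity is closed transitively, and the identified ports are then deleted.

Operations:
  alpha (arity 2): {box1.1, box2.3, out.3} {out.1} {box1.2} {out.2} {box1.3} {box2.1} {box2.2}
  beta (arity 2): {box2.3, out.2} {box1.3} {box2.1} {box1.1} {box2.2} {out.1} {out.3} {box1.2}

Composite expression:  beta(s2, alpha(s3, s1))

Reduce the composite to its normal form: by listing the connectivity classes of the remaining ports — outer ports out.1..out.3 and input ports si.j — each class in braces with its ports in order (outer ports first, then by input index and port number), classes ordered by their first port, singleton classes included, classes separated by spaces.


{out.1} {out.2, s1.3, s3.1} {out.3} {s1.1} {s1.2} {s2.1} {s2.2} {s2.3} {s3.2} {s3.3}


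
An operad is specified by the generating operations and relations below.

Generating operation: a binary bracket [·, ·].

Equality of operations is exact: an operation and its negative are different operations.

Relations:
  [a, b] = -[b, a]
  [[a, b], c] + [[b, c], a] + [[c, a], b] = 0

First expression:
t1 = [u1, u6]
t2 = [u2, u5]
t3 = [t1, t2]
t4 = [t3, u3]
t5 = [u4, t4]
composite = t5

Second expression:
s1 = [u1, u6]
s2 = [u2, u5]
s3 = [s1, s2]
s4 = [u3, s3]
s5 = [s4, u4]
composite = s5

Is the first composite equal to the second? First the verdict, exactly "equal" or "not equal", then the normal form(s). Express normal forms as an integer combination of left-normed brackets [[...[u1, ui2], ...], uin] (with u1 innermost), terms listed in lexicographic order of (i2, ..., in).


equal — both sides give -[[[[[u1, u6], u2], u5], u3], u4] + [[[[[u1, u6], u5], u2], u3], u4]


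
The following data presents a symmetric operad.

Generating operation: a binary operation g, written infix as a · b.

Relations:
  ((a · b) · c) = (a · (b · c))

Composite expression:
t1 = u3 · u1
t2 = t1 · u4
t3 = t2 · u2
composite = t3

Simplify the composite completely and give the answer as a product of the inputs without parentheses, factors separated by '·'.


u3 · u1 · u4 · u2

All parenthesizations of g agree; list the u-inputs left to right.
(u3 · u1) collapses to u3 · u1
((u3 · u1) · u4) collapses to u3 · u1 · u4
(((u3 · u1) · u4) · u2) collapses to u3 · u1 · u4 · u2


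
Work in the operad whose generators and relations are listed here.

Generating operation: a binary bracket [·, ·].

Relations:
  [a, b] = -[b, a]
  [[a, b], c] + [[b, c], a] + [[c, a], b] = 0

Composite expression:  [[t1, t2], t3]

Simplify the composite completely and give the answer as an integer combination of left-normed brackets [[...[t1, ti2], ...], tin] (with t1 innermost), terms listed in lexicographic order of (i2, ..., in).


[[t1, t2], t3]


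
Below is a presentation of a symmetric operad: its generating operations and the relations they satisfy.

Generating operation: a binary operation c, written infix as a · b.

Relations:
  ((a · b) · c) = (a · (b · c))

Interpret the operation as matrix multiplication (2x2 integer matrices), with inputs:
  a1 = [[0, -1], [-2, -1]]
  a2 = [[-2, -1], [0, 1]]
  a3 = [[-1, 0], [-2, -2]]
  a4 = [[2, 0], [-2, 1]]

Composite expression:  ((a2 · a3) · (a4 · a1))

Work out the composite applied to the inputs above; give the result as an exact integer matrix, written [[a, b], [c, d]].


[[-4, -6], [4, 2]]


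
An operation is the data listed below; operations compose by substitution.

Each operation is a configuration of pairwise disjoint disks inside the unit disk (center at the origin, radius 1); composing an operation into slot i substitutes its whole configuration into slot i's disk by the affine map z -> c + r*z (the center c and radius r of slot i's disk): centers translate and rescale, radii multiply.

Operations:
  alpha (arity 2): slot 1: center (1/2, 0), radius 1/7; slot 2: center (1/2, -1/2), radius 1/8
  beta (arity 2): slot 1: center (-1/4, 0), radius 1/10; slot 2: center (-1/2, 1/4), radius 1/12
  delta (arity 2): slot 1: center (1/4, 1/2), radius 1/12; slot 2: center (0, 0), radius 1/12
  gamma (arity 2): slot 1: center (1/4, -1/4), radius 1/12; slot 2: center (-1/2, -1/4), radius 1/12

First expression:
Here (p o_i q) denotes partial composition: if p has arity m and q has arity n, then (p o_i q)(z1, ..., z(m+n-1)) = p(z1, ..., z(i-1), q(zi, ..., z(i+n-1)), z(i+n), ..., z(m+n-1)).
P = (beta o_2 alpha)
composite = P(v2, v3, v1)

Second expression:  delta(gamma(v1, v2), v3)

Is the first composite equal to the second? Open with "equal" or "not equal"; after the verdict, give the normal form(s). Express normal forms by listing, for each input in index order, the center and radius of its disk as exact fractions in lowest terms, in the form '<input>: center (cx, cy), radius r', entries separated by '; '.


not equal; the first gives v1: center (-11/24, 5/24), radius 1/96; v2: center (-1/4, 0), radius 1/10; v3: center (-11/24, 1/4), radius 1/84 and the second v1: center (13/48, 23/48), radius 1/144; v2: center (5/24, 23/48), radius 1/144; v3: center (0, 0), radius 1/12

Normal form of the first expression: v1: center (-11/24, 5/24), radius 1/96; v2: center (-1/4, 0), radius 1/10; v3: center (-11/24, 1/4), radius 1/84
Normal form of the second expression: v1: center (13/48, 23/48), radius 1/144; v2: center (5/24, 23/48), radius 1/144; v3: center (0, 0), radius 1/12
The forms do not match — not equal.


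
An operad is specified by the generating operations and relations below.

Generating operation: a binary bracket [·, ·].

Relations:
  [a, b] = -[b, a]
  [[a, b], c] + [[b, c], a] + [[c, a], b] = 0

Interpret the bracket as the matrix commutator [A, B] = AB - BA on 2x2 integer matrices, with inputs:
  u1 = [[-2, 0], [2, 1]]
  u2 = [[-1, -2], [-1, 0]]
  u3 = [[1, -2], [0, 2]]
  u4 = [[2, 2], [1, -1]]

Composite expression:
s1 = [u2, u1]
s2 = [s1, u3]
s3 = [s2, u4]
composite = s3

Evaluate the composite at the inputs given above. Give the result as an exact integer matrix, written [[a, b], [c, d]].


[u2, u1] = [[-4, -6], [5, 4]]
[[u2, u1], u3] = [[10, 10], [-5, -10]]
[[[u2, u1], u3], u4] = [[20, 10], [-35, -20]]

[[20, 10], [-35, -20]]


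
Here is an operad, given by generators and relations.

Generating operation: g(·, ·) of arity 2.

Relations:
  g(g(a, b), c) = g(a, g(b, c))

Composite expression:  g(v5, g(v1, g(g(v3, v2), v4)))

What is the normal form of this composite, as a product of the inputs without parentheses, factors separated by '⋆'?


The g-tree's shape is irrelevant; the v-reading-order decides.
g(v3, v2) spells out as v3 ⋆ v2
g(g(v3, v2), v4) spells out as v3 ⋆ v2 ⋆ v4
g(v1, g(g(v3, v2), v4)) spells out as v1 ⋆ v3 ⋆ v2 ⋆ v4
g(v5, g(v1, g(g(v3, v2), v4))) spells out as v5 ⋆ v1 ⋆ v3 ⋆ v2 ⋆ v4

v5 ⋆ v1 ⋆ v3 ⋆ v2 ⋆ v4


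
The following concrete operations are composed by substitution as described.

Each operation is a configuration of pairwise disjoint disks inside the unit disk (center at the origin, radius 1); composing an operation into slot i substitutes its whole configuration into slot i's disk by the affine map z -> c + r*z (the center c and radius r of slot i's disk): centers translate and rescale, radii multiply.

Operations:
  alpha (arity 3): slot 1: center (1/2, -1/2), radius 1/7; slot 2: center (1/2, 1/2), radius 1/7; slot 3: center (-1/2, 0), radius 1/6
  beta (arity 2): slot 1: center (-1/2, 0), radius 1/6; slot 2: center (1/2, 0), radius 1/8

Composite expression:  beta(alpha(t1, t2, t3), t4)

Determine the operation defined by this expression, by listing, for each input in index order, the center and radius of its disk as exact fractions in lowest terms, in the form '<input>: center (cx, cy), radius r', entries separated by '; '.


t1: center (-5/12, -1/12), radius 1/42; t2: center (-5/12, 1/12), radius 1/42; t3: center (-7/12, 0), radius 1/36; t4: center (1/2, 0), radius 1/8


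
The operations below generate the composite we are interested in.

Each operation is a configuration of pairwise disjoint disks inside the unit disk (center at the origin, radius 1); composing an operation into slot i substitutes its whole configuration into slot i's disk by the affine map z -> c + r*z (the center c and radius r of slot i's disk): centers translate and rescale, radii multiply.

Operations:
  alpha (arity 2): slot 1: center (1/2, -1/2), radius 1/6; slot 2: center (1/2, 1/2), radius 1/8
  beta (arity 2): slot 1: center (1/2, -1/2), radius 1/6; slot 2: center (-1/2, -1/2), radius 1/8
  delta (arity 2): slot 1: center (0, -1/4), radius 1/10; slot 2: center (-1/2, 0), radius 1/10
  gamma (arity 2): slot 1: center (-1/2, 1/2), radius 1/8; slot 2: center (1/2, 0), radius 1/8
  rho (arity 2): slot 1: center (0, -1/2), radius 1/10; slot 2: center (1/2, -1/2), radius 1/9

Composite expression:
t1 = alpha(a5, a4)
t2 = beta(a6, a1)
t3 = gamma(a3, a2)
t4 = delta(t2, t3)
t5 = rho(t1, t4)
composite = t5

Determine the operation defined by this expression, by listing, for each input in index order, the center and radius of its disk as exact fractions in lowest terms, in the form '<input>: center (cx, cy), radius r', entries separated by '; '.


a1: center (89/180, -8/15), radius 1/720; a2: center (9/20, -1/2), radius 1/720; a3: center (79/180, -89/180), radius 1/720; a4: center (1/20, -9/20), radius 1/80; a5: center (1/20, -11/20), radius 1/60; a6: center (91/180, -8/15), radius 1/540

Below rho, radii multiply path by path; the a-disk centers shift.
a5: after 2 affine steps, its disk has center (1/20, -11/20), radius 1/60
a4: after 2 affine steps, its disk has center (1/20, -9/20), radius 1/80
a6: after 3 affine steps, its disk has center (91/180, -8/15), radius 1/540
a1: after 3 affine steps, its disk has center (89/180, -8/15), radius 1/720
a3: after 3 affine steps, its disk has center (79/180, -89/180), radius 1/720
a2: after 3 affine steps, its disk has center (9/20, -1/2), radius 1/720


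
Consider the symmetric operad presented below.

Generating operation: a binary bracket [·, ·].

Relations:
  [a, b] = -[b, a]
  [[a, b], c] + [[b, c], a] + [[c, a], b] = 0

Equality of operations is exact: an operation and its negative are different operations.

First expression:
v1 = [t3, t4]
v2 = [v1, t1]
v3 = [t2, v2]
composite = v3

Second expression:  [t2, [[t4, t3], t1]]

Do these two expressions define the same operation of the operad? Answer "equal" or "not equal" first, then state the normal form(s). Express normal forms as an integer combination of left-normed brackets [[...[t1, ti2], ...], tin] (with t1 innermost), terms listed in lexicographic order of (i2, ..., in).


not equal; the first gives [[[t1, t3], t4], t2] - [[[t1, t4], t3], t2] and the second -[[[t1, t3], t4], t2] + [[[t1, t4], t3], t2]


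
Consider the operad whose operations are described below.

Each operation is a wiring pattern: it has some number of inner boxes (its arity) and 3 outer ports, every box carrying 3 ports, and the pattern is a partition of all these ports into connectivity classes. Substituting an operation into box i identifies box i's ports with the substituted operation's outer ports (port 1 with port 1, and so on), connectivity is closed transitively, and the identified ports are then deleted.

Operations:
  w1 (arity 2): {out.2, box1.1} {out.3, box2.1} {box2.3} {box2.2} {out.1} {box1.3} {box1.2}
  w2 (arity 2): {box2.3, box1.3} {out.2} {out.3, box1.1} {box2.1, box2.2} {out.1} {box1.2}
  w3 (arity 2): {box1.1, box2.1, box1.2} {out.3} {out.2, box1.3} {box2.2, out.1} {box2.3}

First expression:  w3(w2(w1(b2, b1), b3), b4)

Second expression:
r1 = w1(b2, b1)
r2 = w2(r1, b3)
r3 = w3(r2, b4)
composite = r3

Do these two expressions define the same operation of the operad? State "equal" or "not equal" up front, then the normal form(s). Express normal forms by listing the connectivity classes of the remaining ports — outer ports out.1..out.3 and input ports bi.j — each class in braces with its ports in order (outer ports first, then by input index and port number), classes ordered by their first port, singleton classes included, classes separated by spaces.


equal — both sides give {out.1, b4.2} {out.2} {out.3} {b1.1, b3.3} {b1.2} {b1.3} {b2.1} {b2.2} {b2.3} {b3.1, b3.2} {b4.1} {b4.3}

The first expression, normalized: {out.1, b4.2} {out.2} {out.3} {b1.1, b3.3} {b1.2} {b1.3} {b2.1} {b2.2} {b2.3} {b3.1, b3.2} {b4.1} {b4.3}
The second expression, normalized: {out.1, b4.2} {out.2} {out.3} {b1.1, b3.3} {b1.2} {b1.3} {b2.1} {b2.2} {b2.3} {b3.1, b3.2} {b4.1} {b4.3}
The forms coincide; equal.
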